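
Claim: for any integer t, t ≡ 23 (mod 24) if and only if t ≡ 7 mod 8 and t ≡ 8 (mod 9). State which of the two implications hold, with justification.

[⇒] This fails: t = 47 gives 47 ≡ 23 (mod 24) but 47 ≡ 2 (mod 9), so the conjunction on the right does not hold.

[⇐] Conversely, if t ≡ 7 (mod 8) and t ≡ 8 (mod 9), then by the Chinese remainder theorem t ≡ 71 (mod 72). Since 71 ≡ 23 (mod 24) and 24 ∣ 72, we get t ≡ 23 (mod 24).

The forward direction fails; the converse holds.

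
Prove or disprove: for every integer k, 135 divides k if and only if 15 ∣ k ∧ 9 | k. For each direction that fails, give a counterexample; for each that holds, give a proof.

The forward direction holds; the converse fails.

[⇒] If 135 ∣ k, write k = 135q. Since 135 = 9·15, k = 15·(9q), so 15 ∣ k; and since 135 = 15·9, k = 9·(15q), so 9 ∣ k.

[⇐] This fails: take k = 45. Both 15 ∣ 45 and 9 ∣ 45, yet 45 is not a multiple of 135 (since 45 = 0·135 + 45), so 135 ∤ 45.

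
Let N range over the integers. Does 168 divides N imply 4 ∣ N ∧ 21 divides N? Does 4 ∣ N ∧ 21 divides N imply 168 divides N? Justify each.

The forward direction holds; the converse fails.

(⇒) If 168 ∣ N, write N = 168q. Since 168 = 42·4, N = 4·(42q), so 4 ∣ N; and since 168 = 8·21, N = 21·(8q), so 21 ∣ N.

(⇐) This fails: take N = 84. Both 4 ∣ 84 and 21 ∣ 84, yet 84 is not a multiple of 168 (since 84 = 0·168 + 84), so 168 ∤ 84.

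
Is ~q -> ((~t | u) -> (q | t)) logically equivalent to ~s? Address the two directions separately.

(→) This fails. Under u = F, t = T, s = T, q = F, the left side is true but the right side is false.

(←) This fails. Under u = F, t = F, s = F, q = F, the left side is false but the right side is true.

Both directions fail.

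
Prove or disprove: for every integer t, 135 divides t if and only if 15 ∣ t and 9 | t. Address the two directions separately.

Only the forward implication holds.

[⇐] This fails: take t = 45. Both 15 ∣ 45 and 9 ∣ 45, yet 45 is not a multiple of 135 (since 45 = 0·135 + 45), so 135 ∤ 45.

[⇒] If 135 ∣ t, write t = 135q. Since 135 = 9·15, t = 15·(9q), so 15 ∣ t; and since 135 = 15·9, t = 9·(15q), so 9 ∣ t.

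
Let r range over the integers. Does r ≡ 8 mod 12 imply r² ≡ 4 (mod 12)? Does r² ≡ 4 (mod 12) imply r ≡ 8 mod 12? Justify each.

(⇒) Suppose r ≡ 8 mod 12. Write r = 12j + 8. Then (12j + 8)² = 144j² + 192j + 64 = 12(12j² + 16j + 5) + 4, so r² ≡ 4 (mod 12).

(⇐) This fails: take r = 2. Then 2² = 4 ≡ 4 (mod 12), yet 2 ≡ 2 (mod 12), not 8.

The forward direction holds; the converse fails.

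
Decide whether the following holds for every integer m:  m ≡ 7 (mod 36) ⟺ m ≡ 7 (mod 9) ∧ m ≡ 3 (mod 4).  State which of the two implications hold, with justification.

[⇐] If m ≡ 7 (mod 9) and m ≡ 3 (mod 4), then by the Chinese remainder theorem m ≡ 7 (mod 36). This is exactly m ≡ 7 (mod 36).

[⇒] Suppose m ≡ 7 (mod 36); write m = 36j + 7. Since 9 ∣ 36, reducing mod 9 gives m ≡ 7 (mod 9); since 4 ∣ 36, reducing mod 4 gives m ≡ 7 ≡ 3 (mod 4).

Both directions hold; the statement is true.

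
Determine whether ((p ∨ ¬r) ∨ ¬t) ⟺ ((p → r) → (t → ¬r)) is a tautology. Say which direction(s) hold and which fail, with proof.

(⟹) This fails. Under p = T, r = T, t = T, the left side is true but the right side is false.

(⟸) Assume the antecedent. If r is true, the antecedent forces (p = F, r = T, t = F) or (p = T, r = T, t = F), and (p ∨ ¬r) ∨ ¬t holds there. If r is false, (p ∨ ¬r) ∨ ¬t reduces to true regardless of the other variables. Either way (p ∨ ¬r) ∨ ¬t holds.

(⇒) fails; (⇐) holds.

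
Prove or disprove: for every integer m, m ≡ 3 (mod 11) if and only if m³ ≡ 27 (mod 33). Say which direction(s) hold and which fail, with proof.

The forward direction fails; the converse holds.

Forward direction. This fails: take m = 14. Then 14 ≡ 3 (mod 11), but 14³ = 2744 ≡ 5 (mod 33), not 27.

Converse. The residues r modulo 33 with r³ ≡ 27 (mod 33) are exactly {3}, and each is ≡ 3 (mod 11).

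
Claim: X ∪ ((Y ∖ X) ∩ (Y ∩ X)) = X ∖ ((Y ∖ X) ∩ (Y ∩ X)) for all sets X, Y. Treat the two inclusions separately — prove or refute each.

(⟹) Let x ∈ X ∪ ((Y ∖ X) ∩ (Y ∩ X)). Then either x ∈ X and x ∉ Y; or x ∈ X ∩ Y. In each case x ∈ X ∖ ((Y ∖ X) ∩ (Y ∩ X)), so X ∪ ((Y ∖ X) ∩ (Y ∩ X)) ⊆ X ∖ ((Y ∖ X) ∩ (Y ∩ X)).

(⟸) Let x ∈ X ∖ ((Y ∖ X) ∩ (Y ∩ X)). Then either x ∈ X and x ∉ Y; or x ∈ X ∩ Y. In each case x ∈ X ∪ ((Y ∖ X) ∩ (Y ∩ X)), so X ∖ ((Y ∖ X) ∩ (Y ∩ X)) ⊆ X ∪ ((Y ∖ X) ∩ (Y ∩ X)).

The two sets are equal.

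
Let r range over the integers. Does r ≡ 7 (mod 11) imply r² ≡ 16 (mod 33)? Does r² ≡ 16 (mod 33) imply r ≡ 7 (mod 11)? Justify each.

(⟹) This fails: take r = 18. Then 18 ≡ 7 (mod 11), but 18² = 324 ≡ 27 (mod 33), not 16.

(⟸) This fails: take r = 4. Then 4² = 16 ≡ 16 (mod 33), yet 4 ≡ 4 (mod 11), not 7.

(⇒) fails and (⇐) fails.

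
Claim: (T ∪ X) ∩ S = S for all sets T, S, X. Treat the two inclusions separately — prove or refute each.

(⟹) Let x ∈ (T ∪ X) ∩ S. Then either x ∈ T ∩ S and x ∉ X; or x ∈ S ∩ X and x ∉ T; or x ∈ T ∩ S ∩ X. In each case x ∈ S, so (T ∪ X) ∩ S ⊆ S.

(⟸) This inclusion fails. Take T = ∅, S = {1}, X = ∅; then 1 ∈ S but 1 ∉ (T ∪ X) ∩ S.

The sets are not equal: only the forward inclusion holds.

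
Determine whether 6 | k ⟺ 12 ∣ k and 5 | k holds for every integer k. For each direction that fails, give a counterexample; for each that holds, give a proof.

(→) This fails: take k = 6. Certainly 6 ∣ 6, but 12 ∤ 6.

(←) Suppose 12 ∣ k and 5 ∣ k. Any common multiple of 12 and 5 is a multiple of their lcm; here gcd(12, 5) = 1, so lcm(12, 5) = 12·5 = 60, so 60 ∣ k. Since 6 ∣ 60, it follows that 6 ∣ k.

(⇒) fails; (⇐) holds.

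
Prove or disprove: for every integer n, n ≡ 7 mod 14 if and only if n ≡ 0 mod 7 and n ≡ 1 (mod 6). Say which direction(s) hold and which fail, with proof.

(⇐) If n ≡ 0 (mod 7) and n ≡ 1 (mod 6), then by the Chinese remainder theorem n ≡ 7 (mod 42). Since 7 ≡ 7 (mod 14) and 14 ∣ 42, we get n ≡ 7 (mod 14).

(⇒) This fails: n = 35 gives 35 ≡ 7 (mod 14) but 35 ≡ 5 (mod 6), so the conjunction on the right does not hold.

Only the reverse direction holds.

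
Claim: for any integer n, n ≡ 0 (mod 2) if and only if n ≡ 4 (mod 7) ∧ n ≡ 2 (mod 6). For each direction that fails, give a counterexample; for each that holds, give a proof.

(⟹) This fails: n = 0 gives 0 ≡ 0 (mod 2) but 0 ≡ 0 (mod 7), so the conjunction on the right does not hold.

(⟸) Conversely, if n ≡ 4 (mod 7) and n ≡ 2 (mod 6), then by the Chinese remainder theorem n ≡ 32 (mod 42). Since 32 ≡ 0 (mod 2) and 2 ∣ 42, we get n ≡ 0 (mod 2).

(⇒) fails; (⇐) holds.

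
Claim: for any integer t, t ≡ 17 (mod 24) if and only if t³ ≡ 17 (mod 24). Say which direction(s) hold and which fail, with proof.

Converse. Suppose t³ ≡ 17 (mod 24). The only residue r in {0, …, 23} with r³ ≡ 17 (mod 24) is r = 17, so t ≡ 17 (mod 24).

Forward direction. Suppose t ≡ 17 (mod 24). Write t = 24j + 17. Then (24j + 17)³ = 13824j³ + 29376j² + 20808j + 4913 = 24(576j³ + 1224j² + 867j + 204) + 17, so t³ ≡ 17 (mod 24).

Both implications hold.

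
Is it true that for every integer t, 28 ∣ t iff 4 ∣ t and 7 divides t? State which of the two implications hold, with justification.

(⇒) If 28 ∣ t, write t = 28q. Since 28 = 7·4, t = 4·(7q), so 4 ∣ t; and since 28 = 4·7, t = 7·(4q), so 7 ∣ t.

(⇐) Suppose 4 ∣ t and 7 ∣ t. Any common multiple of 4 and 7 is a multiple of their lcm; here gcd(4, 7) = 1, so lcm(4, 7) = 4·7 = 28, so 28 ∣ t.

Equivalent; both directions hold.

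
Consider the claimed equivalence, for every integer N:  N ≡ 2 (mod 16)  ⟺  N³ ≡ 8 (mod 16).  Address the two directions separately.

Forward direction. Suppose N ≡ 2 (mod 16). Write N = 16j + 2. Then (16j + 2)³ = 4096j³ + 1536j² + 192j + 8 = 16(256j³ + 96j² + 12j) + 8, so N³ ≡ 8 (mod 16).

Converse. This fails: take N = 6. Then 6³ = 216 ≡ 8 (mod 16), yet 6 ≡ 6 (mod 16), not 2.

Only the forward implication holds.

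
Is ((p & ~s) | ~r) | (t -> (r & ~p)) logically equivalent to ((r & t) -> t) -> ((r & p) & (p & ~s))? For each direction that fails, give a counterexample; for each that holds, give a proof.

Not equivalent: only (⇐) holds.

(→) This fails. Under r = F, t = F, p = F, s = F, the left side is true but the right side is false.

(←) Assume the antecedent. If r is true, the antecedent forces (r = T, t = F, p = T, s = F) or (r = T, t = T, p = T, s = F), and the consequent holds there. If r is false, the antecedent cannot hold. Either way the consequent holds.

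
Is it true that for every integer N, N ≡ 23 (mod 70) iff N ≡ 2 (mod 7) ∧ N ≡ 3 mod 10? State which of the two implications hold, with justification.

(⟸) If N ≡ 2 (mod 7) and N ≡ 3 (mod 10), then by the Chinese remainder theorem N ≡ 23 (mod 70). This is exactly N ≡ 23 (mod 70).

(⟹) Suppose N ≡ 23 (mod 70); write N = 70j + 23. Since 7 ∣ 70, reducing mod 7 gives N ≡ 23 ≡ 2 (mod 7); since 10 ∣ 70, reducing mod 10 gives N ≡ 23 ≡ 3 (mod 10).

The biconditional holds.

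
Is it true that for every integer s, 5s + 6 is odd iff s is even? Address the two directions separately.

Both directions fail.

(→) This fails: s = 7 gives 5s + 6 = 41, which is odd, but 7 is odd, not even.

(←) This also fails: s = 6 is even, but 5s + 6 = 36 is even, not odd.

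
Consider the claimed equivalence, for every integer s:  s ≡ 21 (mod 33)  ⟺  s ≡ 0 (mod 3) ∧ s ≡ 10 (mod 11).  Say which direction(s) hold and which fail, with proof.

Forward direction. Suppose s ≡ 21 (mod 33); write s = 33j + 21. Since 3 ∣ 33, reducing mod 3 gives s ≡ 21 ≡ 0 (mod 3); since 11 ∣ 33, reducing mod 11 gives s ≡ 21 ≡ 10 (mod 11).

Converse. If s ≡ 0 (mod 3) and s ≡ 10 (mod 11), then by the Chinese remainder theorem s ≡ 21 (mod 33). This is exactly s ≡ 21 (mod 33).

Both implications hold.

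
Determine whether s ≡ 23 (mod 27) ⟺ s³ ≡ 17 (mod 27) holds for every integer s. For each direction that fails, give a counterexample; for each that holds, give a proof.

The forward direction holds; the converse fails.

(←) This fails: take s = 5. Then 5³ = 125 ≡ 17 (mod 27), yet 5 ≡ 5 (mod 27), not 23.

(→) Suppose s ≡ 23 (mod 27). Write s = 27j + 23. Then (27j + 23)³ = 19683j³ + 50301j² + 42849j + 12167 = 27(729j³ + 1863j² + 1587j + 450) + 17, so s³ ≡ 17 (mod 27).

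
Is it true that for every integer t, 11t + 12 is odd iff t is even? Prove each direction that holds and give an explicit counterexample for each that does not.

Neither direction holds.

Forward direction. This fails: t = 7 gives 11t + 12 = 89, which is odd, but 7 is odd, not even.

Converse. This also fails: t = 6 is even, but 11t + 12 = 78 is even, not odd.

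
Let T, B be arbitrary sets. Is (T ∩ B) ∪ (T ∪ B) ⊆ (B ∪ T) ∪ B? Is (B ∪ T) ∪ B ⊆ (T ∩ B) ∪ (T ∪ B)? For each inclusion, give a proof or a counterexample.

Both inclusions hold.

(⊆) Let x ∈ (T ∩ B) ∪ (T ∪ B). Then either x ∈ T and x ∉ B; or x ∈ B and x ∉ T; or x ∈ T ∩ B. In each case x ∈ (B ∪ T) ∪ B, so (T ∩ B) ∪ (T ∪ B) ⊆ (B ∪ T) ∪ B.

(⊇) Let x ∈ (B ∪ T) ∪ B. Then either x ∈ T and x ∉ B; or x ∈ B and x ∉ T; or x ∈ T ∩ B. In each case x ∈ (T ∩ B) ∪ (T ∪ B), so (B ∪ T) ∪ B ⊆ (T ∩ B) ∪ (T ∪ B).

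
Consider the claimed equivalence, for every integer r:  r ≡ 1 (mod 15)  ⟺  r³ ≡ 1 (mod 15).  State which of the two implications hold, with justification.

(⇒) Suppose r ≡ 1 (mod 15). Write r = 15j + 1. Then (15j + 1)³ = 3375j³ + 675j² + 45j + 1 = 15(225j³ + 45j² + 3j) + 1, so r³ ≡ 1 (mod 15).

(⇐) Conversely, suppose r³ ≡ 1 (mod 15). The only residue r in {0, …, 14} with r³ ≡ 1 (mod 15) is r = 1, so r ≡ 1 (mod 15).

The biconditional holds.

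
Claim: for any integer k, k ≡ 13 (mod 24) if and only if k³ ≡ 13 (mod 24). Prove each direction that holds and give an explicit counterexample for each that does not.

(⇒) Suppose k ≡ 13 (mod 24). Write k = 24j + 13. Then (24j + 13)³ = 13824j³ + 22464j² + 12168j + 2197 = 24(576j³ + 936j² + 507j + 91) + 13, so k³ ≡ 13 (mod 24).

(⇐) Conversely, suppose k³ ≡ 13 (mod 24). The only residue r in {0, …, 23} with r³ ≡ 13 (mod 24) is r = 13, so k ≡ 13 (mod 24).

Both directions hold.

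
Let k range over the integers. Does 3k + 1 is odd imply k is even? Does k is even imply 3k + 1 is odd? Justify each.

(←) Suppose k is even; write k = 2j. Then 3k + 1 = 3·(2j) + 1 = 2·3j + 1, which is odd.

(→) Suppose 3k + 1 is odd. Since 3 is odd, 3k and k have the same parity, so 3k + 1 ≡ k + 1 (mod 2). As 1 is odd, 3k + 1 is odd exactly when k is even. Thus k is even.

Both directions hold; the statement is true.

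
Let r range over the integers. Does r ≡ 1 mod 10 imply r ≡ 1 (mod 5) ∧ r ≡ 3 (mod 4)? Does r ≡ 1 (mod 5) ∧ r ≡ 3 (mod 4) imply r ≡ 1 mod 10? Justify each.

(⇒) fails; (⇐) holds.

[⇒] This fails: r = 1 gives 1 ≡ 1 (mod 10) but 1 ≡ 1 (mod 4), so the conjunction on the right does not hold.

[⇐] Conversely, if r ≡ 1 (mod 5) and r ≡ 3 (mod 4), then by the Chinese remainder theorem r ≡ 11 (mod 20). Since 11 ≡ 1 (mod 10) and 10 ∣ 20, we get r ≡ 1 (mod 10).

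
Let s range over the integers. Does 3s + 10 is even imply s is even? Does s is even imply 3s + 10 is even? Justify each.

Equivalent; both directions hold.

[⇒] Suppose 3s + 10 is even. Since 3 is odd, 3s and s have the same parity, so 3s + 10 ≡ s + 10 (mod 2). As 10 is even, 3s + 10 is even exactly when s is even. Thus s is even.

[⇐] Conversely, suppose s is even; write s = 2j. Then 3s + 10 = 3·(2j) + 10 = 2·3j + 10, which is even.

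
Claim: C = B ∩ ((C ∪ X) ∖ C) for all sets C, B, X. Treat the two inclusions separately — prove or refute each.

(⊆) fails and (⊇) fails.

(⟹) This inclusion fails. Take C = {1}, B = ∅, X = ∅; then 1 ∈ C but 1 ∉ B ∩ ((C ∪ X) ∖ C).

(⟸) This inclusion fails. Take C = ∅, B = {1}, X = {1}; then 1 ∈ B ∩ ((C ∪ X) ∖ C) but 1 ∉ C.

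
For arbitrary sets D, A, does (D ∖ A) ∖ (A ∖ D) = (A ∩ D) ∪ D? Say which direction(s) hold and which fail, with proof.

Only the forward inclusion holds.

(⊇) This inclusion fails. Take D = {1}, A = {1}; then 1 ∈ (A ∩ D) ∪ D but 1 ∉ (D ∖ A) ∖ (A ∖ D).

(⊆) Let x ∈ (D ∖ A) ∖ (A ∖ D). Then x ∈ D and x ∉ A, from which x ∈ (A ∩ D) ∪ D.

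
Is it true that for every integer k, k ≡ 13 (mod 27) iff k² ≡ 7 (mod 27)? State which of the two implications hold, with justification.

(⟹) Suppose k ≡ 13 (mod 27). Write k = 27j + 13. Then (27j + 13)² = 729j² + 702j + 169 = 27(27j² + 26j + 6) + 7, so k² ≡ 7 (mod 27).

(⟸) This fails: take k = 14. Then 14² = 196 ≡ 7 (mod 27), yet 14 ≡ 14 (mod 27), not 13.

(⇒) holds; (⇐) fails.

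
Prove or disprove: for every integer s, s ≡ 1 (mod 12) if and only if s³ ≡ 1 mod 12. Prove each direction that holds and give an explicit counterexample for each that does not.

(⟸) Suppose s³ ≡ 1 (mod 12). The only residue r in {0, …, 11} with r³ ≡ 1 (mod 12) is r = 1, so s ≡ 1 (mod 12).

(⟹) Suppose s ≡ 1 (mod 12). Write s = 12j + 1. Then (12j + 1)³ = 1728j³ + 432j² + 36j + 1 = 12(144j³ + 36j² + 3j) + 1, so s³ ≡ 1 (mod 12).

Equivalent; both directions hold.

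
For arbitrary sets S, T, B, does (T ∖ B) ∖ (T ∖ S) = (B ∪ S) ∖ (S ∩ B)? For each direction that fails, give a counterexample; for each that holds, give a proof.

The sets are not equal: only the forward inclusion holds.

(⟹) Let x ∈ (T ∖ B) ∖ (T ∖ S). Then x ∈ S ∩ T and x ∉ B, from which x ∈ (B ∪ S) ∖ (S ∩ B).

(⟸) This inclusion fails. Take S = {1}, T = ∅, B = ∅; then 1 ∈ (B ∪ S) ∖ (S ∩ B) but 1 ∉ (T ∖ B) ∖ (T ∖ S).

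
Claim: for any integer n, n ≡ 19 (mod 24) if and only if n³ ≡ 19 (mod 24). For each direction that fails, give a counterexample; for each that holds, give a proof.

Both directions hold; the statement is true.

(⟸) Suppose n³ ≡ 19 (mod 24). The only residue r in {0, …, 23} with r³ ≡ 19 (mod 24) is r = 19, so n ≡ 19 (mod 24).

(⟹) Suppose n ≡ 19 (mod 24). Write n = 24j + 19. Then (24j + 19)³ = 13824j³ + 32832j² + 25992j + 6859 = 24(576j³ + 1368j² + 1083j + 285) + 19, so n³ ≡ 19 (mod 24).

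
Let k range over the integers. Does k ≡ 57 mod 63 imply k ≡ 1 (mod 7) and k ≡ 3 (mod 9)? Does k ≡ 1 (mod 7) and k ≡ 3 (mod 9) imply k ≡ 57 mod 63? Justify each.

Forward direction. Suppose k ≡ 57 (mod 63); write k = 63j + 57. Since 7 ∣ 63, reducing mod 7 gives k ≡ 57 ≡ 1 (mod 7); since 9 ∣ 63, reducing mod 9 gives k ≡ 57 ≡ 3 (mod 9).

Converse. If k ≡ 1 (mod 7) and k ≡ 3 (mod 9), then by the Chinese remainder theorem k ≡ 57 (mod 63). This is exactly k ≡ 57 (mod 63).

Both directions hold; the statement is true.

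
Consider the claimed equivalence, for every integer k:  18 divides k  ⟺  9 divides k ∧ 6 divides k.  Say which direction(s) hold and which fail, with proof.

(⇒) If 18 ∣ k, write k = 18q. Since 18 = 2·9, k = 9·(2q), so 9 ∣ k; and since 18 = 3·6, k = 6·(3q), so 6 ∣ k.

(⇐) Suppose 9 ∣ k and 6 ∣ k. Any common multiple of 9 and 6 is a multiple of their lcm; here lcm(9, 6) = 9·6/gcd(9, 6) = 54/3 = 18, so 18 ∣ k.

Both directions hold; the statement is true.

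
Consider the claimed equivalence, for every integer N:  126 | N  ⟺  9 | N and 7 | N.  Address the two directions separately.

(⟸) This fails: take N = 63. Both 9 ∣ 63 and 7 ∣ 63, yet 63 is not a multiple of 126 (since 63 = 0·126 + 63), so 126 ∤ 63.

(⟹) If 126 ∣ N, write N = 126q. Since 126 = 14·9, N = 9·(14q), so 9 ∣ N; and since 126 = 18·7, N = 7·(18q), so 7 ∣ N.

The forward direction holds; the converse fails.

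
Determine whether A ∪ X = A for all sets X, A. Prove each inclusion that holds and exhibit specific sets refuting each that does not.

(⊆) This inclusion fails. Take X = {1}, A = ∅; then 1 ∈ A ∪ X but 1 ∉ A.

(⊇) Let x ∈ A. Then either x ∈ A and x ∉ X; or x ∈ X ∩ A. In each case x ∈ A ∪ X, so A ⊆ A ∪ X.

(⊆) fails; (⊇) holds.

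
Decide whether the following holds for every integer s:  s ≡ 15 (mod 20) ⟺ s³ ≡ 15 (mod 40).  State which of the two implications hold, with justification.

(←) The residues r modulo 40 with r³ ≡ 15 (mod 40) are exactly {15}, and each is ≡ 15 (mod 20).

(→) This fails: take s = 35. Then 35 ≡ 15 (mod 20), but 35³ = 42875 ≡ 35 (mod 40), not 15.

The forward direction fails; the converse holds.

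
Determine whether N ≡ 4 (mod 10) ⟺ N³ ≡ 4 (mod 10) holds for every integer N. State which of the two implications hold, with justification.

[⇐] Suppose N³ ≡ 4 (mod 10). The only residue r in {0, …, 9} with r³ ≡ 4 (mod 10) is r = 4, so N ≡ 4 (mod 10).

[⇒] Suppose N ≡ 4 (mod 10). Write N = 10j + 4. Then (10j + 4)³ = 1000j³ + 1200j² + 480j + 64 = 10(100j³ + 120j² + 48j + 6) + 4, so N³ ≡ 4 (mod 10).

The biconditional holds.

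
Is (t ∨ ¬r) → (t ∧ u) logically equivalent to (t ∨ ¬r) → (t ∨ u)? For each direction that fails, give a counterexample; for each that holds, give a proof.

(⟹) Assume the antecedent. If u is true, (t ∨ ¬r) → (t ∨ u) reduces to true regardless of the other variables. If u is false, the antecedent forces (u = F, t = F, r = T), and (t ∨ ¬r) → (t ∨ u) holds there. Either way (t ∨ ¬r) → (t ∨ u) holds.

(⟸) This fails. Under u = T, t = F, r = F, the left side is false but the right side is true.

Only the forward implication holds.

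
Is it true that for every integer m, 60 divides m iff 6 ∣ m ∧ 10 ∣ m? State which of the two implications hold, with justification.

(⟹) If 60 ∣ m, write m = 60q. Since 60 = 10·6, m = 6·(10q), so 6 ∣ m; and since 60 = 6·10, m = 10·(6q), so 10 ∣ m.

(⟸) This fails: take m = 30. Both 6 ∣ 30 and 10 ∣ 30, yet 30 is not a multiple of 60 (since 30 = 0·60 + 30), so 60 ∤ 30.

(⇒) holds; (⇐) fails.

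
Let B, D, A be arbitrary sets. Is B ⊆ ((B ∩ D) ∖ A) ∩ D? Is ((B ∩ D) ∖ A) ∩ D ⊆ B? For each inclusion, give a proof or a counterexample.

The sets are not equal: only the reverse inclusion holds.

(⟸) Let x ∈ ((B ∩ D) ∖ A) ∩ D. Then x ∈ B ∩ D and x ∉ A, from which x ∈ B.

(⟹) This inclusion fails. Take B = {1}, D = ∅, A = ∅; then 1 ∈ B but 1 ∉ ((B ∩ D) ∖ A) ∩ D.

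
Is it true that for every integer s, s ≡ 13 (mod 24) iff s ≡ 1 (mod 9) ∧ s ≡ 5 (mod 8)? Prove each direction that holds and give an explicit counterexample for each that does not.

[⇒] This fails: s = 61 gives 61 ≡ 13 (mod 24) but 61 ≡ 7 (mod 9), so the conjunction on the right does not hold.

[⇐] Conversely, if s ≡ 1 (mod 9) and s ≡ 5 (mod 8), then by the Chinese remainder theorem s ≡ 37 (mod 72). Since 37 ≡ 13 (mod 24) and 24 ∣ 72, we get s ≡ 13 (mod 24).

Only the converse holds.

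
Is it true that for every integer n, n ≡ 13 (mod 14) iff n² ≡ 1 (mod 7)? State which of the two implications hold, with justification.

The forward direction holds; the converse fails.

(⇐) This fails: take n = 1. Then 1² = 1 ≡ 1 (mod 7), yet 1 ≡ 1 (mod 14), not 13.

(⇒) Suppose n ≡ 13 (mod 14). Then n² ≡ 13² = 169 (mod 14), and since 7 ∣ 14, also n² ≡ 1 (mod 7).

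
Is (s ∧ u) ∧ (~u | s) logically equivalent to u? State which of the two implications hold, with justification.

Not equivalent: only (⇒) holds.

Forward direction. Assume the antecedent. If u is true, u reduces to true regardless of the other variables. If u is false, the antecedent cannot hold. Either way u holds.

Converse. This fails. Under u = T, s = F, the left side is false but the right side is true.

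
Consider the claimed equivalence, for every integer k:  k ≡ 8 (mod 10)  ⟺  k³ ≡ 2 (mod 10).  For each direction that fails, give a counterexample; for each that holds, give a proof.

Equivalent; both directions hold.

(⟹) Suppose k ≡ 8 (mod 10). Write k = 10j + 8. Then (10j + 8)³ = 1000j³ + 2400j² + 1920j + 512 = 10(100j³ + 240j² + 192j + 51) + 2, so k³ ≡ 2 (mod 10).

(⟸) For the converse, argue contrapositively. If k ≢ 8 (mod 10), then k is congruent to one of 0, 1, 2, 3, 4, 5, 6, 7, 9 modulo 10, and these give k³ ≡ 0, 1, 8, 7, 4, 5, 6, 3, 9 respectively — never 2.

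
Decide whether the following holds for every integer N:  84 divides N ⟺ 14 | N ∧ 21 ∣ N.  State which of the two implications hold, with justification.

(⇒) If 84 ∣ N, write N = 84q. Since 84 = 6·14, N = 14·(6q), so 14 ∣ N; and since 84 = 4·21, N = 21·(4q), so 21 ∣ N.

(⇐) This fails: take N = 42. Both 14 ∣ 42 and 21 ∣ 42, yet 42 is not a multiple of 84 (since 42 = 0·84 + 42), so 84 ∤ 42.

Only the forward implication holds.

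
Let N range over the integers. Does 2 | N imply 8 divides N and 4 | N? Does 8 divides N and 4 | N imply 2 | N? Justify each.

The forward direction fails; the converse holds.

(⇒) This fails: take N = 2. Certainly 2 ∣ 2, but 8 ∤ 2.

(⇐) Suppose 8 ∣ N and 4 ∣ N. Any common multiple of 8 and 4 is a multiple of their lcm; here lcm(8, 4) = 8·4/gcd(8, 4) = 32/4 = 8, so 8 ∣ N. Since 2 ∣ 8, it follows that 2 ∣ N.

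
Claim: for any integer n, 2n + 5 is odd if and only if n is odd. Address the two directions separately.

Forward direction. This fails: take n = 2. Then 2n + 5 = 9, which is odd, yet n = 2 is even, not odd.

Converse. Suppose n is odd. Since 2 is even, 2n is even for every n, so 2n + 5 has the same parity as 5, which is odd. Hence 2n + 5 is odd.

Not equivalent: only (⇐) holds.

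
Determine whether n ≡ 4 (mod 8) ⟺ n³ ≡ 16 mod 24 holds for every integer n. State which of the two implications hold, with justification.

Both directions fail.

Forward direction. This fails: take n = 12. Then 12 ≡ 4 (mod 8), but 12³ = 1728 ≡ 0 (mod 24), not 16.

Converse. This fails: take n = 10. Then 10³ = 1000 ≡ 16 (mod 24), yet 10 ≡ 2 (mod 8), not 4.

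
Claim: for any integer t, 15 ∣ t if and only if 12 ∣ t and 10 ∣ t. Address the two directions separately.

The forward direction fails; the converse holds.

(⇒) This fails: take t = 15. Certainly 15 ∣ 15, but 12 ∤ 15.

(⇐) Suppose 12 ∣ t and 10 ∣ t. Any common multiple of 12 and 10 is a multiple of their lcm; here lcm(12, 10) = 12·10/gcd(12, 10) = 120/2 = 60, so 60 ∣ t. Since 15 ∣ 60, it follows that 15 ∣ t.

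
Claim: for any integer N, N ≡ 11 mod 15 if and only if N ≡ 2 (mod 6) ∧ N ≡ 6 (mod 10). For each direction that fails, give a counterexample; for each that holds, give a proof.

Only the reverse direction holds.

Forward direction. This fails: N = 11 gives 11 ≡ 11 (mod 15) but 11 ≡ 5 (mod 6), so the conjunction on the right does not hold.

Converse. If N ≡ 2 (mod 6) and N ≡ 6 (mod 10), then by the Chinese remainder theorem N ≡ 26 (mod 30). Since 26 ≡ 11 (mod 15) and 15 ∣ 30, we get N ≡ 11 (mod 15).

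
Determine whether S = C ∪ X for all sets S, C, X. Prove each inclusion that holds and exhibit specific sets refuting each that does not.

Both inclusions fail.

(⊆) This inclusion fails. Take S = {1}, C = ∅, X = ∅; then 1 ∈ S but 1 ∉ C ∪ X.

(⊇) This inclusion fails. Take S = ∅, C = {1}, X = ∅; then 1 ∈ C ∪ X but 1 ∉ S.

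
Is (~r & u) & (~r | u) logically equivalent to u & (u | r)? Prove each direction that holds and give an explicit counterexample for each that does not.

Only the forward implication holds.

(⟹) Assume the antecedent. If u is true, u & (u | r) reduces to true regardless of the other variables. If u is false, the antecedent cannot hold. Either way u & (u | r) holds.

(⟸) This fails. Under u = T, r = T, the left side is false but the right side is true.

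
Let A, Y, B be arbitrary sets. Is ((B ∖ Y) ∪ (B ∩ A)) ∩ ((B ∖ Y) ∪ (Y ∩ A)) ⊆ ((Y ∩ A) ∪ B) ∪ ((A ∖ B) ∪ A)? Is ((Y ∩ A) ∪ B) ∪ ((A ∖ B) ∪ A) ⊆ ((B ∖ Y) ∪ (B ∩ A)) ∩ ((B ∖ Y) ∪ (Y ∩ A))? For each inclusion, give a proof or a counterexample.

(⊇) This inclusion fails. Take A = {1}, Y = ∅, B = ∅; then 1 ∈ ((Y ∩ A) ∪ B) ∪ ((A ∖ B) ∪ A) but 1 ∉ ((B ∖ Y) ∪ (B ∩ A)) ∩ ((B ∖ Y) ∪ (Y ∩ A)).

(⊆) Let x ∈ ((B ∖ Y) ∪ (B ∩ A)) ∩ ((B ∖ Y) ∪ (Y ∩ A)). Then either x ∈ B and x ∉ A, Y; or x ∈ A ∩ B and x ∉ Y; or x ∈ A ∩ Y ∩ B. In each case x ∈ ((Y ∩ A) ∪ B) ∪ ((A ∖ B) ∪ A), so ((B ∖ Y) ∪ (B ∩ A)) ∩ ((B ∖ Y) ∪ (Y ∩ A)) ⊆ ((Y ∩ A) ∪ B) ∪ ((A ∖ B) ∪ A).

Only the forward inclusion holds.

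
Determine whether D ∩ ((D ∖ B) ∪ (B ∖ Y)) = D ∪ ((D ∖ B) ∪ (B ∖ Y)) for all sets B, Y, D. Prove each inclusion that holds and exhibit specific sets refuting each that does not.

(⟹) Let x ∈ D ∩ ((D ∖ B) ∪ (B ∖ Y)). Then either x ∈ D and x ∉ B, Y; or x ∈ B ∩ D and x ∉ Y; or x ∈ Y ∩ D and x ∉ B. In each case x ∈ D ∪ ((D ∖ B) ∪ (B ∖ Y)), so D ∩ ((D ∖ B) ∪ (B ∖ Y)) ⊆ D ∪ ((D ∖ B) ∪ (B ∖ Y)).

(⟸) This inclusion fails. Take B = {1}, Y = ∅, D = ∅; then 1 ∈ D ∪ ((D ∖ B) ∪ (B ∖ Y)) but 1 ∉ D ∩ ((D ∖ B) ∪ (B ∖ Y)).

The sets are not equal: only the forward inclusion holds.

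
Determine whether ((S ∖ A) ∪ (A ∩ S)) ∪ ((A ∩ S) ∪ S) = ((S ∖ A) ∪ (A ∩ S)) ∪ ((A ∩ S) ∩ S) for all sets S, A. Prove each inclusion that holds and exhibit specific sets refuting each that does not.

Both inclusions hold; the sets are equal.

(⊇) Let x ∈ ((S ∖ A) ∪ (A ∩ S)) ∪ ((A ∩ S) ∩ S). Then either x ∈ S and x ∉ A; or x ∈ S ∩ A. In each case x ∈ ((S ∖ A) ∪ (A ∩ S)) ∪ ((A ∩ S) ∪ S), so ((S ∖ A) ∪ (A ∩ S)) ∪ ((A ∩ S) ∩ S) ⊆ ((S ∖ A) ∪ (A ∩ S)) ∪ ((A ∩ S) ∪ S).

(⊆) Let x ∈ ((S ∖ A) ∪ (A ∩ S)) ∪ ((A ∩ S) ∪ S). Then either x ∈ S and x ∉ A; or x ∈ S ∩ A. In each case x ∈ ((S ∖ A) ∪ (A ∩ S)) ∪ ((A ∩ S) ∩ S), so ((S ∖ A) ∪ (A ∩ S)) ∪ ((A ∩ S) ∪ S) ⊆ ((S ∖ A) ∪ (A ∩ S)) ∪ ((A ∩ S) ∩ S).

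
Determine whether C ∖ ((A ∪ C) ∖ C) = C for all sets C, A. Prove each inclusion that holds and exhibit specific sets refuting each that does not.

Both inclusions hold; the sets are equal.

(⊆) Let x ∈ C ∖ ((A ∪ C) ∖ C). Then either x ∈ C and x ∉ A; or x ∈ C ∩ A. In each case x ∈ C, so C ∖ ((A ∪ C) ∖ C) ⊆ C.

(⊇) Let x ∈ C. Then either x ∈ C and x ∉ A; or x ∈ C ∩ A. In each case x ∈ C ∖ ((A ∪ C) ∖ C), so C ⊆ C ∖ ((A ∪ C) ∖ C).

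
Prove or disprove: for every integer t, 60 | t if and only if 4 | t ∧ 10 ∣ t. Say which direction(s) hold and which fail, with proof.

Not equivalent: only (⇒) holds.

(→) If 60 ∣ t, write t = 60q. Since 60 = 15·4, t = 4·(15q), so 4 ∣ t; and since 60 = 6·10, t = 10·(6q), so 10 ∣ t.

(←) This fails: take t = 20. Both 4 ∣ 20 and 10 ∣ 20, yet 20 is not a multiple of 60 (since 20 = 0·60 + 20), so 60 ∤ 20.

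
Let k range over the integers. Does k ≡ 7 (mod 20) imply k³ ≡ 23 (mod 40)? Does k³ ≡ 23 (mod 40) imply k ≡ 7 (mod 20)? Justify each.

Only the converse holds.

[⇒] This fails: take k = 27. Then 27 ≡ 7 (mod 20), but 27³ = 19683 ≡ 3 (mod 40), not 23.

[⇐] Conversely, the residues r modulo 40 with r³ ≡ 23 (mod 40) are exactly {7}, and each is ≡ 7 (mod 20).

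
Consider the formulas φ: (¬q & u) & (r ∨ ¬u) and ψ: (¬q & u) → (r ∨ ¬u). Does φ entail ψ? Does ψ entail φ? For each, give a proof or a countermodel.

Not equivalent: only (⇒) holds.

(⇒) Assume the antecedent. If r is true, (¬q & u) → (r ∨ ¬u) reduces to true regardless of the other variables. If r is false, the antecedent cannot hold. Either way (¬q & u) → (r ∨ ¬u) holds.

(⇐) This fails. Under r = F, u = F, q = F, the left side is false but the right side is true.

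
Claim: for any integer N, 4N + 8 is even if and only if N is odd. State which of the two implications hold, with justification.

(⇒) This fails: take N = 0. Then 4N + 8 = 8, which is even, yet N = 0 is even, not odd.

(⇐) Suppose N is odd. Since 4 is even, 4N is even for every N, so 4N + 8 has the same parity as 8, which is even. Hence 4N + 8 is even.

The forward direction fails; the converse holds.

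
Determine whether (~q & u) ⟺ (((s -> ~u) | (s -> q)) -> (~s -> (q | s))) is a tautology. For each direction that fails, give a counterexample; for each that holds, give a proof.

Neither direction holds.

(→) This fails. Under q = F, u = T, s = F, the left side is true but the right side is false.

(←) This fails. Under q = T, u = F, s = F, the left side is false but the right side is true.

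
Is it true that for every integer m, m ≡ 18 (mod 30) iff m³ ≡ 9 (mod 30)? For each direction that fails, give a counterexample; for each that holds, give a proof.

(⇒) This fails: take m = 18. Then 18 ≡ 18 (mod 30), but 18³ = 5832 ≡ 12 (mod 30), not 9.

(⇐) This fails: take m = 9. Then 9³ = 729 ≡ 9 (mod 30), yet 9 ≡ 9 (mod 30), not 18.

(⇒) fails and (⇐) fails.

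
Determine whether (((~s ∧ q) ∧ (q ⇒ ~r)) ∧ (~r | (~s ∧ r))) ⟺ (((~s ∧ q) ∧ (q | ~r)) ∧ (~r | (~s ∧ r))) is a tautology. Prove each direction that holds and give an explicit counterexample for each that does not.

(⇒) holds; (⇐) fails.

(⇒) Assume the antecedent. If q is true, the antecedent forces (q = T, r = F, s = F), and the consequent holds there. If q is false, the antecedent cannot hold. Either way the consequent holds.

(⇐) This fails. Under q = T, r = T, s = F, the left side is false but the right side is true.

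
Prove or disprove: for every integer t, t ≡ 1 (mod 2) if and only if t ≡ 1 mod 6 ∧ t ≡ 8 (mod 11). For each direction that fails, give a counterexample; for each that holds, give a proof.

(⇒) fails; (⇐) holds.

Converse. If t ≡ 1 (mod 6) and t ≡ 8 (mod 11), then by the Chinese remainder theorem t ≡ 19 (mod 66). Since 19 ≡ 1 (mod 2) and 2 ∣ 66, we get t ≡ 1 (mod 2).

Forward direction. This fails: t = 1 gives 1 ≡ 1 (mod 2) but 1 ≡ 1 (mod 11), so the conjunction on the right does not hold.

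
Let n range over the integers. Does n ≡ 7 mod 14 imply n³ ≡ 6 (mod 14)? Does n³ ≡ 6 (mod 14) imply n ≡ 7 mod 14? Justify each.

Neither implication holds.

(⟹) This fails: take n = 7. Then 7 ≡ 7 (mod 14), but 7³ = 343 ≡ 7 (mod 14), not 6.

(⟸) This fails: take n = 6. Then 6³ = 216 ≡ 6 (mod 14), yet 6 ≡ 6 (mod 14), not 7.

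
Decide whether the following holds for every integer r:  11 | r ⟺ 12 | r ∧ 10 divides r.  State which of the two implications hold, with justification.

Both directions fail.

[⇒] This fails: take r = 11. Certainly 11 ∣ 11, but 12 ∤ 11.

[⇐] This fails: take r = 60. Both 12 ∣ 60 and 10 ∣ 60, yet 60 is not a multiple of 11 (since 60 = 5·11 + 5), so 11 ∤ 60.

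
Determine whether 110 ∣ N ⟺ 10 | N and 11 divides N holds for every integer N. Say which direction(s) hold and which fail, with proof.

[⇒] If 110 ∣ N, write N = 110q. Since 110 = 11·10, N = 10·(11q), so 10 ∣ N; and since 110 = 10·11, N = 11·(10q), so 11 ∣ N.

[⇐] Suppose 10 ∣ N and 11 ∣ N. Any common multiple of 10 and 11 is a multiple of their lcm; here gcd(10, 11) = 1, so lcm(10, 11) = 10·11 = 110, so 110 ∣ N.

Both directions hold.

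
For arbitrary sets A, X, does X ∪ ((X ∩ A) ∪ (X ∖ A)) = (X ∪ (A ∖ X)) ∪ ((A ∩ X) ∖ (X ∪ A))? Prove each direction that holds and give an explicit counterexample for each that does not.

Only the forward inclusion holds.

(⟸) This inclusion fails. Take A = {1}, X = ∅; then 1 ∈ (X ∪ (A ∖ X)) ∪ ((A ∩ X) ∖ (X ∪ A)) but 1 ∉ X ∪ ((X ∩ A) ∪ (X ∖ A)).

(⟹) Let x ∈ X ∪ ((X ∩ A) ∪ (X ∖ A)). Then either x ∈ X and x ∉ A; or x ∈ A ∩ X. In each case x ∈ (X ∪ (A ∖ X)) ∪ ((A ∩ X) ∖ (X ∪ A)), so X ∪ ((X ∩ A) ∪ (X ∖ A)) ⊆ (X ∪ (A ∖ X)) ∪ ((A ∩ X) ∖ (X ∪ A)).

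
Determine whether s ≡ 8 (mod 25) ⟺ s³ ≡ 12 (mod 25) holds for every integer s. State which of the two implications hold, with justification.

Forward direction. Suppose s ≡ 8 (mod 25). Write s = 25j + 8. Then (25j + 8)³ = 15625j³ + 15000j² + 4800j + 512 = 25(625j³ + 600j² + 192j + 20) + 12, so s³ ≡ 12 (mod 25).

Converse. Suppose s³ ≡ 12 (mod 25). The only residue r in {0, …, 24} with r³ ≡ 12 (mod 25) is r = 8, so s ≡ 8 (mod 25).

Equivalent; both directions hold.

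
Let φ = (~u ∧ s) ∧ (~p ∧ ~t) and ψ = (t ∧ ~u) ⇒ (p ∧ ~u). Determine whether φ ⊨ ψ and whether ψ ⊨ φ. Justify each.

Only the forward direction holds.

(⟹) Assume the antecedent. If t is true, the antecedent cannot hold. If t is false, (t ∧ ~u) ⇒ (p ∧ ~u) reduces to true regardless of the other variables. Either way (t ∧ ~u) ⇒ (p ∧ ~u) holds.

(⟸) This fails. Under t = F, s = F, u = F, p = F, the left side is false but the right side is true.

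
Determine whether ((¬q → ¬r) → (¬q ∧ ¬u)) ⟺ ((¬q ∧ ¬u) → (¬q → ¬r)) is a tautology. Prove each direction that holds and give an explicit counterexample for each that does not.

(⟹) This fails. Under r = T, q = F, u = F, the left side is true but the right side is false.

(⟸) This fails. Under r = F, q = T, u = F, the left side is false but the right side is true.

Neither implication holds.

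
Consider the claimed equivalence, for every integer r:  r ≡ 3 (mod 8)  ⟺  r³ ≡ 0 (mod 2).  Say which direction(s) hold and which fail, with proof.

[⇒] This fails: take r = 3. Then 3 ≡ 3 (mod 8), but 3³ = 27 ≡ 1 (mod 2), not 0.

[⇐] This fails: take r = 0. Then 0³ = 0 ≡ 0 (mod 2), yet 0 ≡ 0 (mod 8), not 3.

Both directions fail.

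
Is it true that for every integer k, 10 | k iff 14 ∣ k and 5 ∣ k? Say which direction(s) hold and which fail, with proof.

Only the converse holds.

[⇒] This fails: take k = 10. Certainly 10 ∣ 10, but 14 ∤ 10.

[⇐] Suppose 14 ∣ k and 5 ∣ k. Any common multiple of 14 and 5 is a multiple of their lcm; here gcd(14, 5) = 1, so lcm(14, 5) = 14·5 = 70, so 70 ∣ k. Since 10 ∣ 70, it follows that 10 ∣ k.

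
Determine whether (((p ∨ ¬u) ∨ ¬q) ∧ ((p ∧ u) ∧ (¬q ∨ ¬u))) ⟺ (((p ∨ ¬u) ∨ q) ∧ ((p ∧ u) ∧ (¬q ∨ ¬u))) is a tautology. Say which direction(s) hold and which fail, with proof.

(⟹) Assume the antecedent. If p is true, the antecedent forces (p = T, u = T, q = F), and the consequent holds there. If p is false, the antecedent cannot hold. Either way the consequent holds.

(⟸) Assume the antecedent. If p is true, the antecedent forces (p = T, u = T, q = F), and the consequent holds there. If p is false, the antecedent cannot hold. Either way the consequent holds.

Both directions hold.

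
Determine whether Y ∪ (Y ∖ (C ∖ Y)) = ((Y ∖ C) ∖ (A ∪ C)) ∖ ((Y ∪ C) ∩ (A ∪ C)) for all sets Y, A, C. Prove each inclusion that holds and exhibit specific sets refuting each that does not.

The sets are not equal: only the reverse inclusion holds.

(⟹) This inclusion fails. Take Y = {1}, A = {1}, C = ∅; then 1 ∈ Y ∪ (Y ∖ (C ∖ Y)) but 1 ∉ ((Y ∖ C) ∖ (A ∪ C)) ∖ ((Y ∪ C) ∩ (A ∪ C)).

(⟸) Let x ∈ ((Y ∖ C) ∖ (A ∪ C)) ∖ ((Y ∪ C) ∩ (A ∪ C)). Then x ∈ Y and x ∉ A, C, from which x ∈ Y ∪ (Y ∖ (C ∖ Y)).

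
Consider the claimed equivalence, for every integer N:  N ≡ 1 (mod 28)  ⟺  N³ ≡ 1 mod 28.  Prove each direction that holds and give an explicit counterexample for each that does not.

(⇒) holds; (⇐) fails.

(⇒) Suppose N ≡ 1 (mod 28). Write N = 28j + 1. Then (28j + 1)³ = 21952j³ + 2352j² + 84j + 1 = 28(784j³ + 84j² + 3j) + 1, so N³ ≡ 1 (mod 28).

(⇐) This fails: take N = 9. Then 9³ = 729 ≡ 1 (mod 28), yet 9 ≡ 9 (mod 28), not 1.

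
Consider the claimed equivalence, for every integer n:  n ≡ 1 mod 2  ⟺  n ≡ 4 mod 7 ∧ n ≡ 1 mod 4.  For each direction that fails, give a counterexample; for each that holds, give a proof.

[⇒] This fails: n = 1 gives 1 ≡ 1 (mod 2) but 1 ≡ 1 (mod 7), so the conjunction on the right does not hold.

[⇐] Conversely, if n ≡ 4 (mod 7) and n ≡ 1 (mod 4), then by the Chinese remainder theorem n ≡ 25 (mod 28). Since 25 ≡ 1 (mod 2) and 2 ∣ 28, we get n ≡ 1 (mod 2).

(⇒) fails; (⇐) holds.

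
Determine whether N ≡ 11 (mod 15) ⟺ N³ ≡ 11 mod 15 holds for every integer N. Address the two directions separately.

(⟹) Suppose N ≡ 11 (mod 15). Write N = 15j + 11. Then (15j + 11)³ = 3375j³ + 7425j² + 5445j + 1331 = 15(225j³ + 495j² + 363j + 88) + 11, so N³ ≡ 11 (mod 15).

(⟸) Conversely, suppose N³ ≡ 11 (mod 15). The only residue r in {0, …, 14} with r³ ≡ 11 (mod 15) is r = 11, so N ≡ 11 (mod 15).

Both directions hold.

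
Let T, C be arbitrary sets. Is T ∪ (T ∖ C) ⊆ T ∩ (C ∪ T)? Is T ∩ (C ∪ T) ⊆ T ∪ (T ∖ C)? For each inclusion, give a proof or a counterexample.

Forward inclusion. Let x ∈ T ∪ (T ∖ C). Then either x ∈ T and x ∉ C; or x ∈ T ∩ C. In each case x ∈ T ∩ (C ∪ T), so T ∪ (T ∖ C) ⊆ T ∩ (C ∪ T).

Reverse inclusion. Let x ∈ T ∩ (C ∪ T). Then either x ∈ T and x ∉ C; or x ∈ T ∩ C. In each case x ∈ T ∪ (T ∖ C), so T ∩ (C ∪ T) ⊆ T ∪ (T ∖ C).

Both inclusions hold; the sets are equal.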